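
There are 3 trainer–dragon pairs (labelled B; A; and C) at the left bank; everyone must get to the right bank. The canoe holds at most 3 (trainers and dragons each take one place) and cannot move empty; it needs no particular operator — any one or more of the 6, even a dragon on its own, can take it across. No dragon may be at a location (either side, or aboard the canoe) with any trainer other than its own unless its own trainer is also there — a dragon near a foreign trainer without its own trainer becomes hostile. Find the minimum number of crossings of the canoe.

5

Counting alone: each trip to the right bank takes at most 3 across and each return brings at least 1 back, so after t trips out (and t−1 returns) at most 3t − (t−1) of the 6 are across; that first reaches 6 at t = 3, so at least 5 crossings are needed.
The plan below uses exactly 5 crossings, so it is optimal:
1. dragon B and trainer B cross → the right bank.
2. trainer B crosses ← the left bank.
3. trainer A, trainer B, and trainer C cross → the right bank.
4. dragon B crosses ← the left bank.
5. dragon A, dragon B, and dragon C cross → the right bank.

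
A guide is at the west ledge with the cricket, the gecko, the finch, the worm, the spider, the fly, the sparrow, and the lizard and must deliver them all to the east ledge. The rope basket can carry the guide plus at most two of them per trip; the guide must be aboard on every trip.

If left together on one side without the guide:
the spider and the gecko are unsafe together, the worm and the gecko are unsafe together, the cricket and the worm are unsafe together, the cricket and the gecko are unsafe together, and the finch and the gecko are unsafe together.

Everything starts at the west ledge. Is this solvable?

1. Guide goes to the east ledge with the cricket and the gecko.  [the west ledge: the finch, the fly, the lizard, the sparrow, the spider, the worm | the east ledge: the cricket, the gecko]
2. Guide goes back to the west ledge with the cricket.  [the west ledge: the cricket, the finch, the fly, the lizard, the sparrow, the spider, the worm | the east ledge: the gecko]
3. Guide goes to the east ledge with the cricket and the finch.  [the west ledge: the fly, the lizard, the sparrow, the spider, the worm | the east ledge: the cricket, the finch, the gecko]
4. Guide goes back to the west ledge with the gecko.  [the west ledge: the fly, the gecko, the lizard, the sparrow, the spider, the worm | the east ledge: the cricket, the finch]
5. Guide goes to the east ledge with the gecko and the spider.  [the west ledge: the fly, the lizard, the sparrow, the worm | the east ledge: the cricket, the finch, the gecko, the spider]
6. Guide goes back to the west ledge with the gecko.  [the west ledge: the fly, the gecko, the lizard, the sparrow, the worm | the east ledge: the cricket, the finch, the spider]
7. Guide goes to the east ledge with the fly and the gecko.  [the west ledge: the lizard, the sparrow, the worm | the east ledge: the cricket, the finch, the fly, the gecko, the spider]
8. Guide goes back to the west ledge with the gecko.  [the west ledge: the gecko, the lizard, the sparrow, the worm | the east ledge: the cricket, the finch, the fly, the spider]
9. Guide goes to the east ledge with the gecko and the sparrow.  [the west ledge: the lizard, the worm | the east ledge: the cricket, the finch, the fly, the gecko, the sparrow, the spider]
10. Guide goes back to the west ledge with the gecko.  [the west ledge: the gecko, the lizard, the worm | the east ledge: the cricket, the finch, the fly, the sparrow, the spider]
11. Guide goes to the east ledge with the gecko and the lizard.  [the west ledge: the worm | the east ledge: the cricket, the finch, the fly, the gecko, the lizard, the sparrow, the spider]
12. Guide goes back to the west ledge with the gecko.  [the west ledge: the gecko, the worm | the east ledge: the cricket, the finch, the fly, the lizard, the sparrow, the spider]
13. Guide goes to the east ledge with the gecko and the worm.  [the west ledge: — | the east ledge: the cricket, the finch, the fly, the gecko, the lizard, the sparrow, the spider, the worm]

Yes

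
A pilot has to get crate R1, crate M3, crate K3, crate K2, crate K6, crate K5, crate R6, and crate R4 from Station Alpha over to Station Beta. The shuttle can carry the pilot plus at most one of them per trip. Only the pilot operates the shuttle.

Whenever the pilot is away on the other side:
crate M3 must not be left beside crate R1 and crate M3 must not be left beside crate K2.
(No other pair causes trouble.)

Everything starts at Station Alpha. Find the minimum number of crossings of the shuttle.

Counting alone: the pilot can take at most 1 across per trip to Station Beta, so moving all 8 needs at least 8 loaded trips out, with a return between consecutive ones — at least 15 crossings.
The safety rule pushes this higher. Following every safe sequence of crossings, the most of the 8 that can be at Station Beta as the shuttle arrives there on crossing 15 is 7 — never all 8.
So no plan with fewer than 17 crossings exists, and this one achieves 17:
1. Pilot goes to Station Beta with crate M3.
2. Pilot goes back to Station Alpha alone.
3. Pilot goes to Station Beta with crate R1.
4. Pilot goes back to Station Alpha with crate M3.
5. Pilot goes to Station Beta with crate K2.
6. Pilot goes back to Station Alpha alone.
7. Pilot goes to Station Beta with crate K3.
8. Pilot goes back to Station Alpha alone.
9. Pilot goes to Station Beta with crate K6.
10. Pilot goes back to Station Alpha alone.
11. Pilot goes to Station Beta with crate K5.
12. Pilot goes back to Station Alpha alone.
13. Pilot goes to Station Beta with crate R6.
14. Pilot goes back to Station Alpha alone.
15. Pilot goes to Station Beta with crate R4.
16. Pilot goes back to Station Alpha alone.
17. Pilot goes to Station Beta with crate M3.

17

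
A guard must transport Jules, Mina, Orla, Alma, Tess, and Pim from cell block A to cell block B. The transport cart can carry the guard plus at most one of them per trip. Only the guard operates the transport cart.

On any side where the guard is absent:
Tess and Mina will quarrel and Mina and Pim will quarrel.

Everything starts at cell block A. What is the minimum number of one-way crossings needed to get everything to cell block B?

Counting alone: the guard can take at most 1 across per trip to cell block B, so moving all 6 needs at least 6 loaded trips out, with a return between consecutive ones — at least 11 crossings.
The safety rule pushes this higher. Following every safe sequence of crossings, the most of the 6 that can be at cell block B as the transport cart arrives there on crossing 11 is 5 — never all 6.
So no plan with fewer than 13 crossings exists, and this one achieves 13:
1. Guard goes to cell block B with Mina.
2. Guard goes back to cell block A alone.
3. Guard goes to cell block B with Jules.
4. Guard goes back to cell block A alone.
5. Guard goes to cell block B with Orla.
6. Guard goes back to cell block A alone.
7. Guard goes to cell block B with Alma.
8. Guard goes back to cell block A alone.
9. Guard goes to cell block B with Tess.
10. Guard goes back to cell block A with Mina.
11. Guard goes to cell block B with Pim.
12. Guard goes back to cell block A alone.
13. Guard goes to cell block B with Mina.

13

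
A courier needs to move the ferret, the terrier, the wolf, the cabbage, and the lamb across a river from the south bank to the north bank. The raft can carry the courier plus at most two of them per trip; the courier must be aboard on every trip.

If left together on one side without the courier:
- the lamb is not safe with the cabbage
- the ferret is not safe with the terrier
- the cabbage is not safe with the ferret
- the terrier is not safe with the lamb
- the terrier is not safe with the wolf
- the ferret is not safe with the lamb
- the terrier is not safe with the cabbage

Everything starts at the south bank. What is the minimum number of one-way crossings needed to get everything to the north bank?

Whatever the first load, the items left behind include a forbidden pair without the courier. No opening move is safe, so no plan exists.

impossible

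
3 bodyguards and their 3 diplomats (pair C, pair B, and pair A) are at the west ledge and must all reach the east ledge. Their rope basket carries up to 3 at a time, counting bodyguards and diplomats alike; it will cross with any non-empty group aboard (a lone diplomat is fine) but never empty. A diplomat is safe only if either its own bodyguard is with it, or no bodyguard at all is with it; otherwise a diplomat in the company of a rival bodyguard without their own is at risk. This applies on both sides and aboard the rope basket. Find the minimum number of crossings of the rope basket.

Counting alone: each trip to the east ledge takes at most 3 across and each return brings at least 1 back, so after t trips out (and t−1 returns) at most 3t − (t−1) of the 6 are across; that first reaches 6 at t = 3, so at least 5 crossings are needed.
The plan below uses exactly 5 crossings, so it is optimal:
1. bodyguard C and diplomat C cross → the east ledge.
2. bodyguard C crosses ← the west ledge.
3. bodyguard A, bodyguard B, and bodyguard C cross → the east ledge.
4. diplomat C crosses ← the west ledge.
5. diplomat A, diplomat B, and diplomat C cross → the east ledge.

5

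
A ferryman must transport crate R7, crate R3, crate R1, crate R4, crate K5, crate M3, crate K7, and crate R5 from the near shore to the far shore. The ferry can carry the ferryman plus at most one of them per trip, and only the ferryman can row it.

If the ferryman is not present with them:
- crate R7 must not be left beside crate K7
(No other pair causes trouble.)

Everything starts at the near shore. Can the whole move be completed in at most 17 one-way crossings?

Yes

Yes — this plan uses 15 crossings (≤ 17):
1. Ferryman goes to the far shore with crate R7.  [the near shore: crate K5, crate K7, crate M3, crate R1, crate R3, crate R4, crate R5 | the far shore: crate R7]
2. Ferryman goes back to the near shore alone.  [the near shore: crate K5, crate K7, crate M3, crate R1, crate R3, crate R4, crate R5 | the far shore: crate R7]
3. Ferryman goes to the far shore with crate R3.  [the near shore: crate K5, crate K7, crate M3, crate R1, crate R4, crate R5 | the far shore: crate R3, crate R7]
4. Ferryman goes back to the near shore alone.  [the near shore: crate K5, crate K7, crate M3, crate R1, crate R4, crate R5 | the far shore: crate R3, crate R7]
5. Ferryman goes to the far shore with crate R1.  [the near shore: crate K5, crate K7, crate M3, crate R4, crate R5 | the far shore: crate R1, crate R3, crate R7]
6. Ferryman goes back to the near shore alone.  [the near shore: crate K5, crate K7, crate M3, crate R4, crate R5 | the far shore: crate R1, crate R3, crate R7]
7. Ferryman goes to the far shore with crate R4.  [the near shore: crate K5, crate K7, crate M3, crate R5 | the far shore: crate R1, crate R3, crate R4, crate R7]
8. Ferryman goes back to the near shore alone.  [the near shore: crate K5, crate K7, crate M3, crate R5 | the far shore: crate R1, crate R3, crate R4, crate R7]
9. Ferryman goes to the far shore with crate K5.  [the near shore: crate K7, crate M3, crate R5 | the far shore: crate K5, crate R1, crate R3, crate R4, crate R7]
10. Ferryman goes back to the near shore alone.  [the near shore: crate K7, crate M3, crate R5 | the far shore: crate K5, crate R1, crate R3, crate R4, crate R7]
11. Ferryman goes to the far shore with crate M3.  [the near shore: crate K7, crate R5 | the far shore: crate K5, crate M3, crate R1, crate R3, crate R4, crate R7]
12. Ferryman goes back to the near shore alone.  [the near shore: crate K7, crate R5 | the far shore: crate K5, crate M3, crate R1, crate R3, crate R4, crate R7]
13. Ferryman goes to the far shore with crate R5.  [the near shore: crate K7 | the far shore: crate K5, crate M3, crate R1, crate R3, crate R4, crate R5, crate R7]
14. Ferryman goes back to the near shore alone.  [the near shore: crate K7 | the far shore: crate K5, crate M3, crate R1, crate R3, crate R4, crate R5, crate R7]
15. Ferryman goes to the far shore with crate K7.  [the near shore: — | the far shore: crate K5, crate K7, crate M3, crate R1, crate R3, crate R4, crate R5, crate R7]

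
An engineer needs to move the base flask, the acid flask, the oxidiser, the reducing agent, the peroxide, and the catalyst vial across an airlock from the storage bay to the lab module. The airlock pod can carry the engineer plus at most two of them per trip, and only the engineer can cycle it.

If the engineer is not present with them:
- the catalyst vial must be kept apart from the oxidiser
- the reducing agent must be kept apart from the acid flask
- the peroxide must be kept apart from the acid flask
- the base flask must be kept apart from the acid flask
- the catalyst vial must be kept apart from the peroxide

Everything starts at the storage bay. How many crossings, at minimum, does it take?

Counting alone: the engineer can take at most 2 across per trip to the lab module, so moving all 6 needs at least 3 loaded trips out, with a return between consecutive ones — at least 5 crossings.
The safety rule pushes this higher. Following every safe sequence of crossings, the most of the 6 that can be at the lab module as the airlock pod arrives there on crossing 5 is 5 — never all 6.
So no plan with fewer than 7 crossings exists, and this one achieves 7:
1. Engineer goes to the lab module with the acid flask and the catalyst vial.
2. Engineer goes back to the storage bay alone.
3. Engineer goes to the lab module with the base flask and the oxidiser.
4. Engineer goes back to the storage bay with the acid flask and the catalyst vial.
5. Engineer goes to the lab module with the peroxide and the reducing agent.
6. Engineer goes back to the storage bay alone.
7. Engineer goes to the lab module with the acid flask and the catalyst vial.

7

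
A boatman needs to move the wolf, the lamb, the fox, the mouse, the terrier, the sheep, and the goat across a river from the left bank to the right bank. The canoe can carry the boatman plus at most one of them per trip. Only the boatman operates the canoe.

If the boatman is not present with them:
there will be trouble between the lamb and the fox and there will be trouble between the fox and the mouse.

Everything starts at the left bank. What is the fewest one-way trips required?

15

Counting alone: the boatman can take at most 1 across per trip to the right bank, so moving all 7 needs at least 7 loaded trips out, with a return between consecutive ones — at least 13 crossings.
The safety rule pushes this higher. Following every safe sequence of crossings, the most of the 7 that can be at the right bank as the canoe arrives there on crossing 13 is 6 — never all 7.
So no plan with fewer than 15 crossings exists, and this one achieves 15:
1. Boatman goes to the right bank with the fox.  [the left bank: the goat, the lamb, the mouse, the sheep, the terrier, the wolf | the right bank: the fox]
2. Boatman goes back to the left bank alone.  [the left bank: the goat, the lamb, the mouse, the sheep, the terrier, the wolf | the right bank: the fox]
3. Boatman goes to the right bank with the wolf.  [the left bank: the goat, the lamb, the mouse, the sheep, the terrier | the right bank: the fox, the wolf]
4. Boatman goes back to the left bank alone.  [the left bank: the goat, the lamb, the mouse, the sheep, the terrier | the right bank: the fox, the wolf]
5. Boatman goes to the right bank with the lamb.  [the left bank: the goat, the mouse, the sheep, the terrier | the right bank: the fox, the lamb, the wolf]
6. Boatman goes back to the left bank with the fox.  [the left bank: the fox, the goat, the mouse, the sheep, the terrier | the right bank: the lamb, the wolf]
7. Boatman goes to the right bank with the mouse.  [the left bank: the fox, the goat, the sheep, the terrier | the right bank: the lamb, the mouse, the wolf]
8. Boatman goes back to the left bank alone.  [the left bank: the fox, the goat, the sheep, the terrier | the right bank: the lamb, the mouse, the wolf]
9. Boatman goes to the right bank with the terrier.  [the left bank: the fox, the goat, the sheep | the right bank: the lamb, the mouse, the terrier, the wolf]
10. Boatman goes back to the left bank alone.  [the left bank: the fox, the goat, the sheep | the right bank: the lamb, the mouse, the terrier, the wolf]
11. Boatman goes to the right bank with the sheep.  [the left bank: the fox, the goat | the right bank: the lamb, the mouse, the sheep, the terrier, the wolf]
12. Boatman goes back to the left bank alone.  [the left bank: the fox, the goat | the right bank: the lamb, the mouse, the sheep, the terrier, the wolf]
13. Boatman goes to the right bank with the goat.  [the left bank: the fox | the right bank: the goat, the lamb, the mouse, the sheep, the terrier, the wolf]
14. Boatman goes back to the left bank alone.  [the left bank: the fox | the right bank: the goat, the lamb, the mouse, the sheep, the terrier, the wolf]
15. Boatman goes to the right bank with the fox.  [the left bank: — | the right bank: the fox, the goat, the lamb, the mouse, the sheep, the terrier, the wolf]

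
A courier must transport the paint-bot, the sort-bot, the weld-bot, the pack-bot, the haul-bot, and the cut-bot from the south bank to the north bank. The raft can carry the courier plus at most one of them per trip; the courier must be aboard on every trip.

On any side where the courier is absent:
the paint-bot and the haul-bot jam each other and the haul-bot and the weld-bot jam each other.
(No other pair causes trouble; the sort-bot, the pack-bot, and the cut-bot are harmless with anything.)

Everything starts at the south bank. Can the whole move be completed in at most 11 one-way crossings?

No

Counting alone: the courier can take at most 1 across per trip to the north bank, so moving all 6 needs at least 6 loaded trips out, with a return between consecutive ones — at least 11 crossings.
The safety rule pushes this higher. Following every safe sequence of crossings, the most of the 6 that can be at the north bank as the raft arrives there on crossing 11 is 5 — never all 6.
So the move cannot be finished within 11 crossings. (The shortest complete plan takes 13:)
1. Courier goes to the north bank with the haul-bot.
2. Courier goes back to the south bank alone.
3. Courier goes to the north bank with the paint-bot.
4. Courier goes back to the south bank with the haul-bot.
5. Courier goes to the north bank with the weld-bot.
6. Courier goes back to the south bank alone.
7. Courier goes to the north bank with the sort-bot.
8. Courier goes back to the south bank alone.
9. Courier goes to the north bank with the pack-bot.
10. Courier goes back to the south bank alone.
11. Courier goes to the north bank with the cut-bot.
12. Courier goes back to the south bank alone.
13. Courier goes to the north bank with the haul-bot.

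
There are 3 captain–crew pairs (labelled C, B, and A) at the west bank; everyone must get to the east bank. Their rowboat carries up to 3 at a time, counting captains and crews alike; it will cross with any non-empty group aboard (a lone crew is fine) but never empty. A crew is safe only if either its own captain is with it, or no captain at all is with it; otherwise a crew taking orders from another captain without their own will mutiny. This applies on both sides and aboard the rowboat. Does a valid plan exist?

1. captain C and crew C cross → the east bank.
2. captain C crosses ← the west bank.
3. captain A, captain B, and captain C cross → the east bank.
4. crew C crosses ← the west bank.
5. crew A, crew B, and crew C cross → the east bank.

Yes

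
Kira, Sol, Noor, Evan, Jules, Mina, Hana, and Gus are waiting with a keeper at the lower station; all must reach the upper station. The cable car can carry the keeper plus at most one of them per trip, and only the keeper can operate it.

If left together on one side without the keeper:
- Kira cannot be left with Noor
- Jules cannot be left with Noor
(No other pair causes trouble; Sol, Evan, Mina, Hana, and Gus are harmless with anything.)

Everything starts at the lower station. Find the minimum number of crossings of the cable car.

17

Counting alone: the keeper can take at most 1 across per trip to the upper station, so moving all 8 needs at least 8 loaded trips out, with a return between consecutive ones — at least 15 crossings.
The safety rule pushes this higher. Following every safe sequence of crossings, the most of the 8 that can be at the upper station as the cable car arrives there on crossing 15 is 7 — never all 8.
So no plan with fewer than 17 crossings exists, and this one achieves 17:
1. Keeper goes to the upper station with Noor.  [the lower station: Evan, Gus, Hana, Jules, Kira, Mina, Sol | the upper station: Noor]
2. Keeper goes back to the lower station alone.  [the lower station: Evan, Gus, Hana, Jules, Kira, Mina, Sol | the upper station: Noor]
3. Keeper goes to the upper station with Kira.  [the lower station: Evan, Gus, Hana, Jules, Mina, Sol | the upper station: Kira, Noor]
4. Keeper goes back to the lower station with Noor.  [the lower station: Evan, Gus, Hana, Jules, Mina, Noor, Sol | the upper station: Kira]
5. Keeper goes to the upper station with Jules.  [the lower station: Evan, Gus, Hana, Mina, Noor, Sol | the upper station: Jules, Kira]
6. Keeper goes back to the lower station alone.  [the lower station: Evan, Gus, Hana, Mina, Noor, Sol | the upper station: Jules, Kira]
7. Keeper goes to the upper station with Sol.  [the lower station: Evan, Gus, Hana, Mina, Noor | the upper station: Jules, Kira, Sol]
8. Keeper goes back to the lower station alone.  [the lower station: Evan, Gus, Hana, Mina, Noor | the upper station: Jules, Kira, Sol]
9. Keeper goes to the upper station with Evan.  [the lower station: Gus, Hana, Mina, Noor | the upper station: Evan, Jules, Kira, Sol]
10. Keeper goes back to the lower station alone.  [the lower station: Gus, Hana, Mina, Noor | the upper station: Evan, Jules, Kira, Sol]
11. Keeper goes to the upper station with Mina.  [the lower station: Gus, Hana, Noor | the upper station: Evan, Jules, Kira, Mina, Sol]
12. Keeper goes back to the lower station alone.  [the lower station: Gus, Hana, Noor | the upper station: Evan, Jules, Kira, Mina, Sol]
13. Keeper goes to the upper station with Hana.  [the lower station: Gus, Noor | the upper station: Evan, Hana, Jules, Kira, Mina, Sol]
14. Keeper goes back to the lower station alone.  [the lower station: Gus, Noor | the upper station: Evan, Hana, Jules, Kira, Mina, Sol]
15. Keeper goes to the upper station with Gus.  [the lower station: Noor | the upper station: Evan, Gus, Hana, Jules, Kira, Mina, Sol]
16. Keeper goes back to the lower station alone.  [the lower station: Noor | the upper station: Evan, Gus, Hana, Jules, Kira, Mina, Sol]
17. Keeper goes to the upper station with Noor.  [the lower station: — | the upper station: Evan, Gus, Hana, Jules, Kira, Mina, Noor, Sol]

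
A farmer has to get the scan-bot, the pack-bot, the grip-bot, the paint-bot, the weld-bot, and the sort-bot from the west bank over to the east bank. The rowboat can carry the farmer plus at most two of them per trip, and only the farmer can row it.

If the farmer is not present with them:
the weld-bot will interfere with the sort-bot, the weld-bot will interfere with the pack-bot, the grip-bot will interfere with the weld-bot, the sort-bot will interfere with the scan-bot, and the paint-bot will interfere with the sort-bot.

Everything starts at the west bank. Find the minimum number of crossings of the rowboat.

7

Counting alone: the farmer can take at most 2 across per trip to the east bank, so moving all 6 needs at least 3 loaded trips out, with a return between consecutive ones — at least 5 crossings.
The safety rule pushes this higher. Following every safe sequence of crossings, the most of the 6 that can be at the east bank as the rowboat arrives there on crossing 5 is 5 — never all 6.
So no plan with fewer than 7 crossings exists, and this one achieves 7:
1. Farmer goes to the east bank with the sort-bot and the weld-bot.  [the west bank: the grip-bot, the pack-bot, the paint-bot, the scan-bot | the east bank: the sort-bot, the weld-bot]
2. Farmer goes back to the west bank with the weld-bot.  [the west bank: the grip-bot, the pack-bot, the paint-bot, the scan-bot, the weld-bot | the east bank: the sort-bot]
3. Farmer goes to the east bank with the grip-bot and the pack-bot.  [the west bank: the paint-bot, the scan-bot, the weld-bot | the east bank: the grip-bot, the pack-bot, the sort-bot]
4. Farmer goes back to the west bank alone.  [the west bank: the paint-bot, the scan-bot, the weld-bot | the east bank: the grip-bot, the pack-bot, the sort-bot]
5. Farmer goes to the east bank with the paint-bot and the scan-bot.  [the west bank: the weld-bot | the east bank: the grip-bot, the pack-bot, the paint-bot, the scan-bot, the sort-bot]
6. Farmer goes back to the west bank with the sort-bot.  [the west bank: the sort-bot, the weld-bot | the east bank: the grip-bot, the pack-bot, the paint-bot, the scan-bot]
7. Farmer goes to the east bank with the sort-bot and the weld-bot.  [the west bank: — | the east bank: the grip-bot, the pack-bot, the paint-bot, the scan-bot, the sort-bot, the weld-bot]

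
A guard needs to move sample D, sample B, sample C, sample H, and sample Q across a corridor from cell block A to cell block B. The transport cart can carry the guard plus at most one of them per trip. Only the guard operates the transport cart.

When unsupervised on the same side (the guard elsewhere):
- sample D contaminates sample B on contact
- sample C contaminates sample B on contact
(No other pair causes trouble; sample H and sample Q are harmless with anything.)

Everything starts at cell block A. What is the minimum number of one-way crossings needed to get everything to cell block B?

Counting alone: the guard can take at most 1 across per trip to cell block B, so moving all 5 needs at least 5 loaded trips out, with a return between consecutive ones — at least 9 crossings.
The safety rule pushes this higher. Following every safe sequence of crossings, the most of the 5 that can be at cell block B as the transport cart arrives there on crossing 9 is 4 — never all 5.
So no plan with fewer than 11 crossings exists, and this one achieves 11:
1. Guard goes to cell block B with sample B.
2. Guard goes back to cell block A alone.
3. Guard goes to cell block B with sample D.
4. Guard goes back to cell block A with sample B.
5. Guard goes to cell block B with sample C.
6. Guard goes back to cell block A alone.
7. Guard goes to cell block B with sample H.
8. Guard goes back to cell block A alone.
9. Guard goes to cell block B with sample Q.
10. Guard goes back to cell block A alone.
11. Guard goes to cell block B with sample B.

11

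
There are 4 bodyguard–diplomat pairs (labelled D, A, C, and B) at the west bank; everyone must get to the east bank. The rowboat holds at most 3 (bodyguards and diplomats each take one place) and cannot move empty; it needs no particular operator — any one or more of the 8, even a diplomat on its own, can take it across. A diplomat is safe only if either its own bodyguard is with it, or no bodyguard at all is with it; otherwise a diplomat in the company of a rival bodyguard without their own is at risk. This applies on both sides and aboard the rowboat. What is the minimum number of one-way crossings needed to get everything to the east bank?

Counting alone: each trip to the east bank takes at most 3 across and each return brings at least 1 back, so after t trips out (and t−1 returns) at most 3t − (t−1) of the 8 are across; that first reaches 8 at t = 4, so at least 7 crossings are needed.
The safety rule pushes this higher. Following every safe sequence of crossings, the most of the 8 that can be at the east bank as the rowboat arrives there on crossing 7 is 7 — never all 8.
So no plan with fewer than 9 crossings exists, and this one achieves 9:
1. bodyguard D and diplomat D cross → the east bank.
2. bodyguard D crosses ← the west bank.
3. bodyguard A, bodyguard D, and diplomat A cross → the east bank.
4. bodyguard D and diplomat D cross ← the west bank.
5. bodyguard B, bodyguard C, and bodyguard D cross → the east bank.
6. diplomat A crosses ← the west bank.
7. diplomat A and diplomat D cross → the east bank.
8. diplomat D crosses ← the west bank.
9. diplomat B, diplomat C, and diplomat D cross → the east bank.

9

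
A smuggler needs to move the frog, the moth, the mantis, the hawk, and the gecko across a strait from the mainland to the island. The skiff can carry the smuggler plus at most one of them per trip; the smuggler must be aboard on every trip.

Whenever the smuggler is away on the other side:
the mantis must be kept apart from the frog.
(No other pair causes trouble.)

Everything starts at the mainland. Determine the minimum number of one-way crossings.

Counting alone: the smuggler can take at most 1 across per trip to the island, so moving all 5 needs at least 5 loaded trips out, with a return between consecutive ones — at least 9 crossings.
The plan below uses exactly 9 crossings, so it is optimal:
1. Smuggler goes to the island with the frog.
2. Smuggler goes back to the mainland alone.
3. Smuggler goes to the island with the moth.
4. Smuggler goes back to the mainland alone.
5. Smuggler goes to the island with the hawk.
6. Smuggler goes back to the mainland alone.
7. Smuggler goes to the island with the gecko.
8. Smuggler goes back to the mainland alone.
9. Smuggler goes to the island with the mantis.

9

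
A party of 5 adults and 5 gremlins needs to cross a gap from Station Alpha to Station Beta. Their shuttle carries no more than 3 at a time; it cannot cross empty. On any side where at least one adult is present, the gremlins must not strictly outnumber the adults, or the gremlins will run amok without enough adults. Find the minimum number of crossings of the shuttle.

11

Counting alone: each trip to Station Beta takes at most 3 across and each return brings at least 1 back, so after t trips out (and t−1 returns) at most 3t − (t−1) of the 10 are across; that first reaches 10 at t = 5, so at least 9 crossings are needed.
The safety rule pushes this higher. Following every safe sequence of crossings, the most of the 10 that can be at Station Beta as the shuttle arrives there on crossing 9 is 9 — never all 10.
So no plan with fewer than 11 crossings exists, and this one achieves 11:
1. 2 gremlins → Station Beta.  (Station Alpha: 5A 3G; Station Beta: 0A 2G)
2. 1 gremlin ← Station Alpha.  (Station Alpha: 5A 4G; Station Beta: 0A 1G)
3. 3 gremlins → Station Beta.  (Station Alpha: 5A 1G; Station Beta: 0A 4G)
4. 1 gremlin ← Station Alpha.  (Station Alpha: 5A 2G; Station Beta: 0A 3G)
5. 3 adults → Station Beta.  (Station Alpha: 2A 2G; Station Beta: 3A 3G)
6. 1 adult and 1 gremlin ← Station Alpha.  (Station Alpha: 3A 3G; Station Beta: 2A 2G)
7. 3 adults → Station Beta.  (Station Alpha: 0A 3G; Station Beta: 5A 2G)
8. 1 gremlin ← Station Alpha.  (Station Alpha: 0A 4G; Station Beta: 5A 1G)
9. 2 gremlins → Station Beta.  (Station Alpha: 0A 2G; Station Beta: 5A 3G)
10. 1 gremlin ← Station Alpha.  (Station Alpha: 0A 3G; Station Beta: 5A 2G)
11. 3 gremlins → Station Beta.  (Station Alpha: 0A 0G; Station Beta: 5A 5G)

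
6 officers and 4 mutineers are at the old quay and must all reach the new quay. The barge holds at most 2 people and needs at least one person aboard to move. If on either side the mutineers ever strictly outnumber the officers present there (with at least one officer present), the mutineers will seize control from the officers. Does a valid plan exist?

1. 2 mutineers → the new quay.  (the old quay: 6O 2M; the new quay: 0O 2M)
2. 1 mutineer ← the old quay.  (the old quay: 6O 3M; the new quay: 0O 1M)
3. 2 mutineers → the new quay.  (the old quay: 6O 1M; the new quay: 0O 3M)
4. 1 mutineer ← the old quay.  (the old quay: 6O 2M; the new quay: 0O 2M)
5. 2 officers → the new quay.  (the old quay: 4O 2M; the new quay: 2O 2M)
6. 1 mutineer ← the old quay.  (the old quay: 4O 3M; the new quay: 2O 1M)
7. 1 officer and 1 mutineer → the new quay.  (the old quay: 3O 2M; the new quay: 3O 2M)
8. 1 mutineer ← the old quay.  (the old quay: 3O 3M; the new quay: 3O 1M)
9. 2 mutineers → the new quay.  (the old quay: 3O 1M; the new quay: 3O 3M)
10. 1 mutineer ← the old quay.  (the old quay: 3O 2M; the new quay: 3O 2M)
11. 1 officer and 1 mutineer → the new quay.  (the old quay: 2O 1M; the new quay: 4O 3M)
12. 1 mutineer ← the old quay.  (the old quay: 2O 2M; the new quay: 4O 2M)
13. 2 mutineers → the new quay.  (the old quay: 2O 0M; the new quay: 4O 4M)
14. 1 mutineer ← the old quay.  (the old quay: 2O 1M; the new quay: 4O 3M)
15. 1 officer and 1 mutineer → the new quay.  (the old quay: 1O 0M; the new quay: 5O 4M)
16. 1 mutineer ← the old quay.  (the old quay: 1O 1M; the new quay: 5O 3M)
17. 1 officer and 1 mutineer → the new quay.  (the old quay: 0O 0M; the new quay: 6O 4M)

Yes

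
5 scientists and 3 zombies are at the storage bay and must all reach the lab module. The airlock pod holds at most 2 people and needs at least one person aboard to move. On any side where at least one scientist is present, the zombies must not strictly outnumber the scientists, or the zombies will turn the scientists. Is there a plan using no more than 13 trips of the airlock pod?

Yes — this plan uses 13 crossings (≤ 13):
1. 2 zombies → the lab module.  (the storage bay: 5S 1Z; the lab module: 0S 2Z)
2. 1 zombie ← the storage bay.  (the storage bay: 5S 2Z; the lab module: 0S 1Z)
3. 2 zombies → the lab module.  (the storage bay: 5S 0Z; the lab module: 0S 3Z)
4. 1 zombie ← the storage bay.  (the storage bay: 5S 1Z; the lab module: 0S 2Z)
5. 2 scientists → the lab module.  (the storage bay: 3S 1Z; the lab module: 2S 2Z)
6. 1 zombie ← the storage bay.  (the storage bay: 3S 2Z; the lab module: 2S 1Z)
7. 1 scientist and 1 zombie → the lab module.  (the storage bay: 2S 1Z; the lab module: 3S 2Z)
8. 1 zombie ← the storage bay.  (the storage bay: 2S 2Z; the lab module: 3S 1Z)
9. 2 zombies → the lab module.  (the storage bay: 2S 0Z; the lab module: 3S 3Z)
10. 1 zombie ← the storage bay.  (the storage bay: 2S 1Z; the lab module: 3S 2Z)
11. 1 scientist and 1 zombie → the lab module.  (the storage bay: 1S 0Z; the lab module: 4S 3Z)
12. 1 zombie ← the storage bay.  (the storage bay: 1S 1Z; the lab module: 4S 2Z)
13. 1 scientist and 1 zombie → the lab module.  (the storage bay: 0S 0Z; the lab module: 5S 3Z)

Yes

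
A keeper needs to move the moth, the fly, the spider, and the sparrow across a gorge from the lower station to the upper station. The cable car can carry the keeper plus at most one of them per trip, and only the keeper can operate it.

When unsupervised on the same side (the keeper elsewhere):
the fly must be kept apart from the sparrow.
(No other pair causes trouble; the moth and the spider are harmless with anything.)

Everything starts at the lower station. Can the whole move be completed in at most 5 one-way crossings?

Counting alone: the keeper can take at most 1 across per trip to the upper station, so moving all 4 needs at least 4 loaded trips out, with a return between consecutive ones — at least 7 crossings.
Since 5 < 7, 5 crossings cannot be enough. (The shortest complete plan in fact takes 7:)
1. Keeper goes to the upper station with the fly.  [the lower station: the moth, the sparrow, the spider | the upper station: the fly]
2. Keeper goes back to the lower station alone.  [the lower station: the moth, the sparrow, the spider | the upper station: the fly]
3. Keeper goes to the upper station with the moth.  [the lower station: the sparrow, the spider | the upper station: the fly, the moth]
4. Keeper goes back to the lower station alone.  [the lower station: the sparrow, the spider | the upper station: the fly, the moth]
5. Keeper goes to the upper station with the spider.  [the lower station: the sparrow | the upper station: the fly, the moth, the spider]
6. Keeper goes back to the lower station alone.  [the lower station: the sparrow | the upper station: the fly, the moth, the spider]
7. Keeper goes to the upper station with the sparrow.  [the lower station: — | the upper station: the fly, the moth, the sparrow, the spider]

No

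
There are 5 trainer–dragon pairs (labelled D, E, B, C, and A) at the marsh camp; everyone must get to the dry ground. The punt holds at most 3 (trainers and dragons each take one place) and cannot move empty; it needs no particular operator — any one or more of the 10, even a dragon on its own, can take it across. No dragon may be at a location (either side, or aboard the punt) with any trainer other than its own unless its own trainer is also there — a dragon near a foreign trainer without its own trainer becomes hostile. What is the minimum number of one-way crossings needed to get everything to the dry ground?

Counting alone: each trip to the dry ground takes at most 3 across and each return brings at least 1 back, so after t trips out (and t−1 returns) at most 3t − (t−1) of the 10 are across; that first reaches 10 at t = 5, so at least 9 crossings are needed.
The safety rule pushes this higher. Following every safe sequence of crossings, the most of the 10 that can be at the dry ground as the punt arrives there on crossing 9 is 9 — never all 10.
So no plan with fewer than 11 crossings exists, and this one achieves 11:
1. dragon D and trainer D cross → the dry ground.
2. trainer D crosses ← the marsh camp.
3. dragon B, dragon C, and dragon E cross → the dry ground.
4. dragon D crosses ← the marsh camp.
5. trainer B, trainer C, and trainer E cross → the dry ground.
6. dragon E and trainer E cross ← the marsh camp.
7. trainer A, trainer D, and trainer E cross → the dry ground.
8. dragon B crosses ← the marsh camp.
9. dragon D and dragon E cross → the dry ground.
10. dragon D crosses ← the marsh camp.
11. dragon A, dragon B, and dragon D cross → the dry ground.

11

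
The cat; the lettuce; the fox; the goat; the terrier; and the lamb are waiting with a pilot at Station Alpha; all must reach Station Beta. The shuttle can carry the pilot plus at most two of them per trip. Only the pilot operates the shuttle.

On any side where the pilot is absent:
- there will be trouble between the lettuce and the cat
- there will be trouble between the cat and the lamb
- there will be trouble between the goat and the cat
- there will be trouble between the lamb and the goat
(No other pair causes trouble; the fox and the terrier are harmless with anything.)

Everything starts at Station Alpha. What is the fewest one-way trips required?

9

Counting alone: the pilot can take at most 2 across per trip to Station Beta, so moving all 6 needs at least 3 loaded trips out, with a return between consecutive ones — at least 5 crossings.
The safety rule pushes this higher. Following every safe sequence of crossings, the most of the 6 that can be at Station Beta as the shuttle arrives there on crossings 5, 7 is 4, 5 respectively — never all 6.
So no plan with fewer than 9 crossings exists, and this one achieves 9:
1. Pilot goes to Station Beta with the cat and the goat.  [Station Alpha: the fox, the lamb, the lettuce, the terrier | Station Beta: the cat, the goat]
2. Pilot goes back to Station Alpha with the cat.  [Station Alpha: the cat, the fox, the lamb, the lettuce, the terrier | Station Beta: the goat]
3. Pilot goes to Station Beta with the cat and the lettuce.  [Station Alpha: the fox, the lamb, the terrier | Station Beta: the cat, the goat, the lettuce]
4. Pilot goes back to Station Alpha with the cat.  [Station Alpha: the cat, the fox, the lamb, the terrier | Station Beta: the goat, the lettuce]
5. Pilot goes to Station Beta with the cat and the fox.  [Station Alpha: the lamb, the terrier | Station Beta: the cat, the fox, the goat, the lettuce]
6. Pilot goes back to Station Alpha with the cat.  [Station Alpha: the cat, the lamb, the terrier | Station Beta: the fox, the goat, the lettuce]
7. Pilot goes to Station Beta with the cat and the terrier.  [Station Alpha: the lamb | Station Beta: the cat, the fox, the goat, the lettuce, the terrier]
8. Pilot goes back to Station Alpha with the cat.  [Station Alpha: the cat, the lamb | Station Beta: the fox, the goat, the lettuce, the terrier]
9. Pilot goes to Station Beta with the cat and the lamb.  [Station Alpha: — | Station Beta: the cat, the fox, the goat, the lamb, the lettuce, the terrier]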